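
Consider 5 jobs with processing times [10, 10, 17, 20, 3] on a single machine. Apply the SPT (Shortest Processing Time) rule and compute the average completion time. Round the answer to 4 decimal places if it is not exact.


Sort jobs by processing time (SPT order): [3, 10, 10, 17, 20]
Compute completion times sequentially:
  Job 1: processing = 3, completes at 3
  Job 2: processing = 10, completes at 13
  Job 3: processing = 10, completes at 23
  Job 4: processing = 17, completes at 40
  Job 5: processing = 20, completes at 60
Sum of completion times = 139
Average completion time = 139/5 = 27.8

27.8


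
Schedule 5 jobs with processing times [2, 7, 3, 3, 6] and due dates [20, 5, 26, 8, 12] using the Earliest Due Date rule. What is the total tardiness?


Sort by due date (EDD order): [(7, 5), (3, 8), (6, 12), (2, 20), (3, 26)]
Compute completion times and tardiness:
  Job 1: p=7, d=5, C=7, tardiness=max(0,7-5)=2
  Job 2: p=3, d=8, C=10, tardiness=max(0,10-8)=2
  Job 3: p=6, d=12, C=16, tardiness=max(0,16-12)=4
  Job 4: p=2, d=20, C=18, tardiness=max(0,18-20)=0
  Job 5: p=3, d=26, C=21, tardiness=max(0,21-26)=0
Total tardiness = 8

8


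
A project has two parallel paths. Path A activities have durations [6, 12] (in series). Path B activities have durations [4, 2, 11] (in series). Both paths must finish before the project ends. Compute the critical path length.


Path A total = 6 + 12 = 18
Path B total = 4 + 2 + 11 = 17
Critical path = longest path = max(18, 17) = 18

18


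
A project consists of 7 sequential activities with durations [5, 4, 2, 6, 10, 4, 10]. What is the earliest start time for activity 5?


Activity 5 starts after activities 1 through 4 complete.
Predecessor durations: [5, 4, 2, 6]
ES = 5 + 4 + 2 + 6 = 17

17


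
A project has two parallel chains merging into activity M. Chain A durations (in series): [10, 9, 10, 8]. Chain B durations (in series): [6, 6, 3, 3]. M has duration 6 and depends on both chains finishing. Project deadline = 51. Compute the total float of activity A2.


Forward pass: ES(A2) = sum of predecessors on chain A = 10
EF = ES + duration = 10 + 9 = 19
Backward pass: LF(M) = deadline = 51; LS(M) = 51 - 6 = 45
LF(A2) = LS(M) - sum(successors on chain A) = 45 - 18 = 27
LS = LF - duration = 27 - 9 = 18
Total float = LS - ES = 18 - 10 = 8

8


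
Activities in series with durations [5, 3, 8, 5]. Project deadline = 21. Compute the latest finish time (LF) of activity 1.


LF(activity 1) = deadline - sum of successor durations
Successors: activities 2 through 4 with durations [3, 8, 5]
Sum of successor durations = 16
LF = 21 - 16 = 5

5


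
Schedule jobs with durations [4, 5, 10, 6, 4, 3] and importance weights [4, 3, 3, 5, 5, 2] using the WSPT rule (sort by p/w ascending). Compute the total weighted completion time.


Compute p/w ratios and sort ascending (WSPT): [(4, 5), (4, 4), (6, 5), (3, 2), (5, 3), (10, 3)]
Compute weighted completion times:
  Job (p=4,w=5): C=4, w*C=5*4=20
  Job (p=4,w=4): C=8, w*C=4*8=32
  Job (p=6,w=5): C=14, w*C=5*14=70
  Job (p=3,w=2): C=17, w*C=2*17=34
  Job (p=5,w=3): C=22, w*C=3*22=66
  Job (p=10,w=3): C=32, w*C=3*32=96
Total weighted completion time = 318

318


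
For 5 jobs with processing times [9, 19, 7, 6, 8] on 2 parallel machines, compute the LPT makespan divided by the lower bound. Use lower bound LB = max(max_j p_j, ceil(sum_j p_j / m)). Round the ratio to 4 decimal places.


LPT order: [19, 9, 8, 7, 6]
Machine loads after assignment: [25, 24]
LPT makespan = 25
Lower bound = max(max_job, ceil(total/2)) = max(19, 25) = 25
Ratio = 25 / 25 = 1.0

1.0


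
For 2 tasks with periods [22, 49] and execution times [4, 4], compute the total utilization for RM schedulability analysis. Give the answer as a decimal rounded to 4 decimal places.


Compute individual utilizations (exact fractions):
  Task 1: C/T = 4/22 = 2/11 (approx. 0.1818)
  Task 2: C/T = 4/49 (approx. 0.0816)
Total utilization U = 2/11 + 4/49 = 142/539
Rounded to 4 decimal places: U = 0.2635
RM (Liu & Layland) bound for 2 tasks = 0.828427; compare with U = 142/539 (approx. 0.263451)
U <= bound, so schedulable by RM sufficient condition.

0.2635


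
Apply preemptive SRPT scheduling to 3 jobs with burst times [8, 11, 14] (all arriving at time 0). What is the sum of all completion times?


Since all jobs arrive at t=0, SRPT equals SPT ordering.
SPT order: [8, 11, 14]
Completion times:
  Job 1: p=8, C=8
  Job 2: p=11, C=19
  Job 3: p=14, C=33
Total completion time = 8 + 19 + 33 = 60

60


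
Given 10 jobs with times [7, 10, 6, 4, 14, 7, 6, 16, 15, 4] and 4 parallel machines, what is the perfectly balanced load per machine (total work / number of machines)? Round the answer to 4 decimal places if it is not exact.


Total processing time = 7 + 10 + 6 + 4 + 14 + 7 + 6 + 16 + 15 + 4 = 89
Number of machines = 4
Ideal balanced load = 89 / 4 = 22.25

22.25


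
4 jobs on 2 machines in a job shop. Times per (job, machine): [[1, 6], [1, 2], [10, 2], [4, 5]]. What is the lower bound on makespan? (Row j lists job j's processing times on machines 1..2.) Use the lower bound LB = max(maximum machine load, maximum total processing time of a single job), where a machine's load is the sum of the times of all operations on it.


Machine loads:
  Machine 1: 1 + 1 + 10 + 4 = 16
  Machine 2: 6 + 2 + 2 + 5 = 15
Max machine load = 16
Job totals:
  Job 1: 7
  Job 2: 3
  Job 3: 12
  Job 4: 9
Max job total = 12
Lower bound = max(16, 12) = 16

16


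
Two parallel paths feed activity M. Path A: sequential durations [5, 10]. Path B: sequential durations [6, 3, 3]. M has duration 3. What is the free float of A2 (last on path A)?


ES(A2) = sum of predecessors on chain A = 5
EF(A2) = ES + duration = 5 + 10 = 15
Successor of A2 is M. ES(M) = max(sum(A), sum(B)) = max(15, 12) = 15
Free float = ES(successor) - EF(current) = 15 - 15 = 0

0


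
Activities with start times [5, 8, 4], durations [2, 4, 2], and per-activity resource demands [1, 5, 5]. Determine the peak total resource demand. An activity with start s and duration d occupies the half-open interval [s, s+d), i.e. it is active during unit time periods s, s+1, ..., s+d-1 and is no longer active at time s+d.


Each activity i is active on [start_i, start_i + duration_i).
Compute total resource usage per time slot:
  t=0: active resources = [], total = 0
  t=1: active resources = [], total = 0
  t=2: active resources = [], total = 0
  t=3: active resources = [], total = 0
  t=4: active resources = [5], total = 5
  t=5: active resources = [1, 5], total = 6
  t=6: active resources = [1], total = 1
  t=7: active resources = [], total = 0
  t=8: active resources = [5], total = 5
  t=9: active resources = [5], total = 5
  t=10: active resources = [5], total = 5
  t=11: active resources = [5], total = 5
Peak resource demand = 6

6


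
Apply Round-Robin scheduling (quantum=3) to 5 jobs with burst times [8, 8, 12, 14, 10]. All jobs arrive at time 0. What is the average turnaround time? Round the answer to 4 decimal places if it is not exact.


Time quantum = 3
Execution trace:
  J1 runs 3 units, time = 3
  J2 runs 3 units, time = 6
  J3 runs 3 units, time = 9
  J4 runs 3 units, time = 12
  J5 runs 3 units, time = 15
  J1 runs 3 units, time = 18
  J2 runs 3 units, time = 21
  J3 runs 3 units, time = 24
  J4 runs 3 units, time = 27
  J5 runs 3 units, time = 30
  J1 runs 2 units, time = 32
  J2 runs 2 units, time = 34
  J3 runs 3 units, time = 37
  J4 runs 3 units, time = 40
  J5 runs 3 units, time = 43
  J3 runs 3 units, time = 46
  J4 runs 3 units, time = 49
  J5 runs 1 units, time = 50
  J4 runs 2 units, time = 52
Finish times: [32, 34, 46, 52, 50]
Average turnaround = 214/5 = 42.8

42.8


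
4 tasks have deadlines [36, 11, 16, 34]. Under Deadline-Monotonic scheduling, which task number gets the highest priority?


Sort tasks by relative deadline (ascending):
  Task 2: deadline = 11
  Task 3: deadline = 16
  Task 4: deadline = 34
  Task 1: deadline = 36
Priority order (highest first): [2, 3, 4, 1]
Highest priority task = 2

2


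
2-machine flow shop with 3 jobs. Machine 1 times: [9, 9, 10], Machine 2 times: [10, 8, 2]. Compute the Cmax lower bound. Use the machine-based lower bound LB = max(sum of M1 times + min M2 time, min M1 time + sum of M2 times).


LB1 = sum(M1 times) + min(M2 times) = 28 + 2 = 30
LB2 = min(M1 times) + sum(M2 times) = 9 + 20 = 29
Lower bound = max(LB1, LB2) = max(30, 29) = 30

30


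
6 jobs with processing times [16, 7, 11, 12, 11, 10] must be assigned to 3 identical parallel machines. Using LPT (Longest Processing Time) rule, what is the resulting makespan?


Sort jobs in decreasing order (LPT): [16, 12, 11, 11, 10, 7]
Assign each job to the least loaded machine:
  Machine 1: jobs [16, 7], load = 23
  Machine 2: jobs [12, 10], load = 22
  Machine 3: jobs [11, 11], load = 22
Makespan = max load = 23

23


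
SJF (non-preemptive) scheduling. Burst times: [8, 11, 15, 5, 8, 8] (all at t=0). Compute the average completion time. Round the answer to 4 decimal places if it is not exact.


SJF order (ascending): [5, 8, 8, 8, 11, 15]
Completion times:
  Job 1: burst=5, C=5
  Job 2: burst=8, C=13
  Job 3: burst=8, C=21
  Job 4: burst=8, C=29
  Job 5: burst=11, C=40
  Job 6: burst=15, C=55
Average completion = 163/6 = 27.1667

27.1667


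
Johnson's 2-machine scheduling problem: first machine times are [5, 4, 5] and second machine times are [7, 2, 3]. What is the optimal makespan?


Apply Johnson's rule:
  Group 1 (a <= b): [(1, 5, 7)]
  Group 2 (a > b): [(3, 5, 3), (2, 4, 2)]
Optimal job order: [1, 3, 2]
Schedule:
  Job 1: M1 done at 5, M2 done at 12
  Job 3: M1 done at 10, M2 done at 15
  Job 2: M1 done at 14, M2 done at 17
Makespan = 17

17


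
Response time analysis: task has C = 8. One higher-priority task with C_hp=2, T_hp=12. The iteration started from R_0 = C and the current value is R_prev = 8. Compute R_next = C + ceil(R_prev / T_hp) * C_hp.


R_next = C + ceil(R_prev / T_hp) * C_hp
ceil(8 / 12) = ceil(0.6667) = 1
Interference = 1 * 2 = 2
R_next = 8 + 2 = 10

10


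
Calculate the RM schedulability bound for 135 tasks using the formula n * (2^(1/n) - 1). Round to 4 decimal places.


Compute 2^(1/135) = 1.0051476273
Subtract 1: 1.0051476273 - 1 = 0.0051476273
Multiply by n: 135 * 0.0051476273 = 0.6949296855
Round to 4 dp: 0.6949

0.6949


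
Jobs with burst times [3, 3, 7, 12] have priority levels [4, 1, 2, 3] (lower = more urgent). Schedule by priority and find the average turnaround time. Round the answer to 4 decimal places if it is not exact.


Sort by priority (ascending = highest first):
Order: [(1, 3), (2, 7), (3, 12), (4, 3)]
Completion times:
  Priority 1, burst=3, C=3
  Priority 2, burst=7, C=10
  Priority 3, burst=12, C=22
  Priority 4, burst=3, C=25
Average turnaround = 60/4 = 15.0

15.0


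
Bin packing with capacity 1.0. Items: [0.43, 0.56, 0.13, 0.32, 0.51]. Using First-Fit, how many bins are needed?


Place items sequentially using First-Fit:
  Item 0.43 -> new Bin 1
  Item 0.56 -> Bin 1 (now 0.99)
  Item 0.13 -> new Bin 2
  Item 0.32 -> Bin 2 (now 0.45)
  Item 0.51 -> Bin 2 (now 0.96)
Total bins used = 2

2


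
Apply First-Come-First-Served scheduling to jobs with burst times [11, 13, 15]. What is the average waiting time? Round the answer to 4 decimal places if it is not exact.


FCFS order (as given): [11, 13, 15]
Waiting times:
  Job 1: wait = 0
  Job 2: wait = 11
  Job 3: wait = 24
Sum of waiting times = 35
Average waiting time = 35/3 = 11.6667

11.6667


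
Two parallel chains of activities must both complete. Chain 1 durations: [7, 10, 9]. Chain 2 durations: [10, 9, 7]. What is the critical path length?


Path A total = 7 + 10 + 9 = 26
Path B total = 10 + 9 + 7 = 26
Critical path = longest path = max(26, 26) = 26

26


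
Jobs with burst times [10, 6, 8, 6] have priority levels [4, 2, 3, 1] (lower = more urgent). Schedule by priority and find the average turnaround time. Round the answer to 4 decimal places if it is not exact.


Sort by priority (ascending = highest first):
Order: [(1, 6), (2, 6), (3, 8), (4, 10)]
Completion times:
  Priority 1, burst=6, C=6
  Priority 2, burst=6, C=12
  Priority 3, burst=8, C=20
  Priority 4, burst=10, C=30
Average turnaround = 68/4 = 17.0

17.0


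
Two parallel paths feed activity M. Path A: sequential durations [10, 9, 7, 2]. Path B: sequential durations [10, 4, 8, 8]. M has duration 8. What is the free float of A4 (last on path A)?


ES(A4) = sum of predecessors on chain A = 26
EF(A4) = ES + duration = 26 + 2 = 28
Successor of A4 is M. ES(M) = max(sum(A), sum(B)) = max(28, 30) = 30
Free float = ES(successor) - EF(current) = 30 - 28 = 2

2


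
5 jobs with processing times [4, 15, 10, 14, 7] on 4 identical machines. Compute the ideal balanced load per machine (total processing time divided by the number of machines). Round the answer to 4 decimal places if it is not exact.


Total processing time = 4 + 15 + 10 + 14 + 7 = 50
Number of machines = 4
Ideal balanced load = 50 / 4 = 12.5

12.5


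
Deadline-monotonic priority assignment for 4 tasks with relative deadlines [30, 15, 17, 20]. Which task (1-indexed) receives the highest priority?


Sort tasks by relative deadline (ascending):
  Task 2: deadline = 15
  Task 3: deadline = 17
  Task 4: deadline = 20
  Task 1: deadline = 30
Priority order (highest first): [2, 3, 4, 1]
Highest priority task = 2

2


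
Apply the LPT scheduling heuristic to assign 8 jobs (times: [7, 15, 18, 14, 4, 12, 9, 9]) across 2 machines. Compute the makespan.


Sort jobs in decreasing order (LPT): [18, 15, 14, 12, 9, 9, 7, 4]
Assign each job to the least loaded machine:
  Machine 1: jobs [18, 12, 9, 4], load = 43
  Machine 2: jobs [15, 14, 9, 7], load = 45
Makespan = max load = 45

45


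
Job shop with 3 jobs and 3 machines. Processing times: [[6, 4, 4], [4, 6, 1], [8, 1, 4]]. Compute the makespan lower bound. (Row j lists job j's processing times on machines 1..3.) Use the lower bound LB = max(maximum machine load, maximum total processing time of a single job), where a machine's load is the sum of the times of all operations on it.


Machine loads:
  Machine 1: 6 + 4 + 8 = 18
  Machine 2: 4 + 6 + 1 = 11
  Machine 3: 4 + 1 + 4 = 9
Max machine load = 18
Job totals:
  Job 1: 14
  Job 2: 11
  Job 3: 13
Max job total = 14
Lower bound = max(18, 14) = 18

18


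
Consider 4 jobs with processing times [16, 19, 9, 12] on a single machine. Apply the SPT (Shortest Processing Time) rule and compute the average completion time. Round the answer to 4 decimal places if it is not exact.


Sort jobs by processing time (SPT order): [9, 12, 16, 19]
Compute completion times sequentially:
  Job 1: processing = 9, completes at 9
  Job 2: processing = 12, completes at 21
  Job 3: processing = 16, completes at 37
  Job 4: processing = 19, completes at 56
Sum of completion times = 123
Average completion time = 123/4 = 30.75

30.75


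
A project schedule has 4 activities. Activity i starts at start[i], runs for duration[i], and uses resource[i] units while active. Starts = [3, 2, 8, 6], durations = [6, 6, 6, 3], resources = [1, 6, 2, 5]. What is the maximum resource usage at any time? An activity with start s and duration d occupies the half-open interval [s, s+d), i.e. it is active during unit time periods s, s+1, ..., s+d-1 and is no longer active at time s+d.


Each activity i is active on [start_i, start_i + duration_i).
Compute total resource usage per time slot:
  t=0: active resources = [], total = 0
  t=1: active resources = [], total = 0
  t=2: active resources = [6], total = 6
  t=3: active resources = [1, 6], total = 7
  t=4: active resources = [1, 6], total = 7
  t=5: active resources = [1, 6], total = 7
  t=6: active resources = [1, 6, 5], total = 12
  t=7: active resources = [1, 6, 5], total = 12
  t=8: active resources = [1, 2, 5], total = 8
  t=9: active resources = [2], total = 2
  t=10: active resources = [2], total = 2
  t=11: active resources = [2], total = 2
  t=12: active resources = [2], total = 2
  t=13: active resources = [2], total = 2
Peak resource demand = 12

12


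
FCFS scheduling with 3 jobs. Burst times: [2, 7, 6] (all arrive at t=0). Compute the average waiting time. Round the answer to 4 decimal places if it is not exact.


FCFS order (as given): [2, 7, 6]
Waiting times:
  Job 1: wait = 0
  Job 2: wait = 2
  Job 3: wait = 9
Sum of waiting times = 11
Average waiting time = 11/3 = 3.6667

3.6667


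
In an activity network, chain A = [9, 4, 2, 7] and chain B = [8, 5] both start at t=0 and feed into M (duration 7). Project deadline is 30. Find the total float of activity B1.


Forward pass: ES(B1) = sum of predecessors on chain B = 0
EF = ES + duration = 0 + 8 = 8
Backward pass: LF(M) = deadline = 30; LS(M) = 30 - 7 = 23
LF(B1) = LS(M) - sum(successors on chain B) = 23 - 5 = 18
LS = LF - duration = 18 - 8 = 10
Total float = LS - ES = 10 - 0 = 10

10


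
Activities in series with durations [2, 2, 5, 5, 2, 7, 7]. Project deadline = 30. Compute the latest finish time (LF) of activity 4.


LF(activity 4) = deadline - sum of successor durations
Successors: activities 5 through 7 with durations [2, 7, 7]
Sum of successor durations = 16
LF = 30 - 16 = 14

14


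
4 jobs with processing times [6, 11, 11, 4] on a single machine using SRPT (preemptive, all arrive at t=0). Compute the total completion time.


Since all jobs arrive at t=0, SRPT equals SPT ordering.
SPT order: [4, 6, 11, 11]
Completion times:
  Job 1: p=4, C=4
  Job 2: p=6, C=10
  Job 3: p=11, C=21
  Job 4: p=11, C=32
Total completion time = 4 + 10 + 21 + 32 = 67

67


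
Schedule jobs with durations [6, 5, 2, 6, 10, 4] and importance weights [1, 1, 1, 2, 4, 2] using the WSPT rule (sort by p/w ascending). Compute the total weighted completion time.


Compute p/w ratios and sort ascending (WSPT): [(2, 1), (4, 2), (10, 4), (6, 2), (5, 1), (6, 1)]
Compute weighted completion times:
  Job (p=2,w=1): C=2, w*C=1*2=2
  Job (p=4,w=2): C=6, w*C=2*6=12
  Job (p=10,w=4): C=16, w*C=4*16=64
  Job (p=6,w=2): C=22, w*C=2*22=44
  Job (p=5,w=1): C=27, w*C=1*27=27
  Job (p=6,w=1): C=33, w*C=1*33=33
Total weighted completion time = 182

182


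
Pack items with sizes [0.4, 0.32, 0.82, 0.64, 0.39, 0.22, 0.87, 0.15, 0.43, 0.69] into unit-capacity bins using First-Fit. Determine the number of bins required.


Place items sequentially using First-Fit:
  Item 0.4 -> new Bin 1
  Item 0.32 -> Bin 1 (now 0.72)
  Item 0.82 -> new Bin 2
  Item 0.64 -> new Bin 3
  Item 0.39 -> new Bin 4
  Item 0.22 -> Bin 1 (now 0.94)
  Item 0.87 -> new Bin 5
  Item 0.15 -> Bin 2 (now 0.97)
  Item 0.43 -> Bin 4 (now 0.82)
  Item 0.69 -> new Bin 6
Total bins used = 6

6


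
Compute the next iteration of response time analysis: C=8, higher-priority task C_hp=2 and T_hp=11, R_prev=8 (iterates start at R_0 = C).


R_next = C + ceil(R_prev / T_hp) * C_hp
ceil(8 / 11) = ceil(0.7273) = 1
Interference = 1 * 2 = 2
R_next = 8 + 2 = 10

10


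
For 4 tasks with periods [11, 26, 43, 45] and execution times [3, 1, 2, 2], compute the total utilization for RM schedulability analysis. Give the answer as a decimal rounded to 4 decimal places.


Compute individual utilizations (exact fractions):
  Task 1: C/T = 3/11 (approx. 0.2727)
  Task 2: C/T = 1/26 (approx. 0.0385)
  Task 3: C/T = 2/43 (approx. 0.0465)
  Task 4: C/T = 2/45 (approx. 0.0444)
Total utilization U = 3/11 + 1/26 + 2/43 + 2/45 = 222551/553410
Rounded to 4 decimal places: U = 0.4021
RM (Liu & Layland) bound for 4 tasks = 0.756828; compare with U = 222551/553410 (approx. 0.402145)
U <= bound, so schedulable by RM sufficient condition.

0.4021


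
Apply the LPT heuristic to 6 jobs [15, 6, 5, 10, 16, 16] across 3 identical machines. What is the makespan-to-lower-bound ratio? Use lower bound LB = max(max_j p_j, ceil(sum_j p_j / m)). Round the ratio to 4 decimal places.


LPT order: [16, 16, 15, 10, 6, 5]
Machine loads after assignment: [22, 21, 25]
LPT makespan = 25
Lower bound = max(max_job, ceil(total/3)) = max(16, 23) = 23
Ratio = 25 / 23 = 1.087

1.087


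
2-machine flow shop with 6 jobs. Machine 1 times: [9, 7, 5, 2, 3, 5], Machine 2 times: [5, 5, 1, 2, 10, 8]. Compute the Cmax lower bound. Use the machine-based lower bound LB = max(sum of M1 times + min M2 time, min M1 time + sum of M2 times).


LB1 = sum(M1 times) + min(M2 times) = 31 + 1 = 32
LB2 = min(M1 times) + sum(M2 times) = 2 + 31 = 33
Lower bound = max(LB1, LB2) = max(32, 33) = 33

33


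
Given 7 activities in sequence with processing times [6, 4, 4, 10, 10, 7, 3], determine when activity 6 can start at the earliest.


Activity 6 starts after activities 1 through 5 complete.
Predecessor durations: [6, 4, 4, 10, 10]
ES = 6 + 4 + 4 + 10 + 10 = 34

34


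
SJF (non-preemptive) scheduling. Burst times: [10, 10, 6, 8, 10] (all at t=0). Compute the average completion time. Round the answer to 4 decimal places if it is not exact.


SJF order (ascending): [6, 8, 10, 10, 10]
Completion times:
  Job 1: burst=6, C=6
  Job 2: burst=8, C=14
  Job 3: burst=10, C=24
  Job 4: burst=10, C=34
  Job 5: burst=10, C=44
Average completion = 122/5 = 24.4

24.4


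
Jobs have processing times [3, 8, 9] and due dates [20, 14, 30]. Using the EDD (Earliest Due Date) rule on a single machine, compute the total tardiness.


Sort by due date (EDD order): [(8, 14), (3, 20), (9, 30)]
Compute completion times and tardiness:
  Job 1: p=8, d=14, C=8, tardiness=max(0,8-14)=0
  Job 2: p=3, d=20, C=11, tardiness=max(0,11-20)=0
  Job 3: p=9, d=30, C=20, tardiness=max(0,20-30)=0
Total tardiness = 0

0


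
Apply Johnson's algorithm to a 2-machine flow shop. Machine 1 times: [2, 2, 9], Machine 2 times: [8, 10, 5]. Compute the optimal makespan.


Apply Johnson's rule:
  Group 1 (a <= b): [(1, 2, 8), (2, 2, 10)]
  Group 2 (a > b): [(3, 9, 5)]
Optimal job order: [1, 2, 3]
Schedule:
  Job 1: M1 done at 2, M2 done at 10
  Job 2: M1 done at 4, M2 done at 20
  Job 3: M1 done at 13, M2 done at 25
Makespan = 25

25


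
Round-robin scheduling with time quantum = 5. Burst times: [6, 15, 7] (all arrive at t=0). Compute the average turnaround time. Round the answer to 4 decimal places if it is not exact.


Time quantum = 5
Execution trace:
  J1 runs 5 units, time = 5
  J2 runs 5 units, time = 10
  J3 runs 5 units, time = 15
  J1 runs 1 units, time = 16
  J2 runs 5 units, time = 21
  J3 runs 2 units, time = 23
  J2 runs 5 units, time = 28
Finish times: [16, 28, 23]
Average turnaround = 67/3 = 22.3333

22.3333


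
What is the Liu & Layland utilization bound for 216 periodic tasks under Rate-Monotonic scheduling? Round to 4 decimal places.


Compute 2^(1/216) = 1.0032141691
Subtract 1: 1.0032141691 - 1 = 0.0032141691
Multiply by n: 216 * 0.0032141691 = 0.6942605256
Round to 4 dp: 0.6943

0.6943


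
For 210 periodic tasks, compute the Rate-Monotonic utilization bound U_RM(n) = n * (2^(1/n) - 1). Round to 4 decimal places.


Compute 2^(1/210) = 1.0033061542
Subtract 1: 1.0033061542 - 1 = 0.0033061542
Multiply by n: 210 * 0.0033061542 = 0.6942923820
Round to 4 dp: 0.6943

0.6943


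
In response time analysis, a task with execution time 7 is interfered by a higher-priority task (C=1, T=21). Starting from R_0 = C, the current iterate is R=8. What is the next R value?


R_next = C + ceil(R_prev / T_hp) * C_hp
ceil(8 / 21) = ceil(0.381) = 1
Interference = 1 * 1 = 1
R_next = 7 + 1 = 8
R_next = R_prev, so the iteration has converged (response time = 8).

8


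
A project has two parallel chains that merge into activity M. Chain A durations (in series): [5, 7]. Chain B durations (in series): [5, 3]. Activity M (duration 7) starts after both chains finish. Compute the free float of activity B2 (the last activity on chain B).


ES(B2) = sum of predecessors on chain B = 5
EF(B2) = ES + duration = 5 + 3 = 8
Successor of B2 is M. ES(M) = max(sum(A), sum(B)) = max(12, 8) = 12
Free float = ES(successor) - EF(current) = 12 - 8 = 4

4


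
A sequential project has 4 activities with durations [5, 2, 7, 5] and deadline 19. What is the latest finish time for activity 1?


LF(activity 1) = deadline - sum of successor durations
Successors: activities 2 through 4 with durations [2, 7, 5]
Sum of successor durations = 14
LF = 19 - 14 = 5

5


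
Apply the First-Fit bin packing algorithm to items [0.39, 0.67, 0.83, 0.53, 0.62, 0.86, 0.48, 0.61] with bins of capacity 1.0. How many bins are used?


Place items sequentially using First-Fit:
  Item 0.39 -> new Bin 1
  Item 0.67 -> new Bin 2
  Item 0.83 -> new Bin 3
  Item 0.53 -> Bin 1 (now 0.92)
  Item 0.62 -> new Bin 4
  Item 0.86 -> new Bin 5
  Item 0.48 -> new Bin 6
  Item 0.61 -> new Bin 7
Total bins used = 7

7


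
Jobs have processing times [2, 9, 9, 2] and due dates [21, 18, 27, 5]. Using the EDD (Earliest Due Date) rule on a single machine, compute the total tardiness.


Sort by due date (EDD order): [(2, 5), (9, 18), (2, 21), (9, 27)]
Compute completion times and tardiness:
  Job 1: p=2, d=5, C=2, tardiness=max(0,2-5)=0
  Job 2: p=9, d=18, C=11, tardiness=max(0,11-18)=0
  Job 3: p=2, d=21, C=13, tardiness=max(0,13-21)=0
  Job 4: p=9, d=27, C=22, tardiness=max(0,22-27)=0
Total tardiness = 0

0


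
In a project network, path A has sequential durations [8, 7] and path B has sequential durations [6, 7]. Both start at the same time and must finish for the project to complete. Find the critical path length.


Path A total = 8 + 7 = 15
Path B total = 6 + 7 = 13
Critical path = longest path = max(15, 13) = 15

15


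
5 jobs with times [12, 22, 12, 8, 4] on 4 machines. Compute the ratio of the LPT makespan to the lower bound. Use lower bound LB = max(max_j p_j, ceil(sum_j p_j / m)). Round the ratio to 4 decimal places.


LPT order: [22, 12, 12, 8, 4]
Machine loads after assignment: [22, 12, 12, 12]
LPT makespan = 22
Lower bound = max(max_job, ceil(total/4)) = max(22, 15) = 22
Ratio = 22 / 22 = 1.0

1.0


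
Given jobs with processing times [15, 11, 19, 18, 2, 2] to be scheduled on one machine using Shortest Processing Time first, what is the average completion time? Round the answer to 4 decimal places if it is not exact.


Sort jobs by processing time (SPT order): [2, 2, 11, 15, 18, 19]
Compute completion times sequentially:
  Job 1: processing = 2, completes at 2
  Job 2: processing = 2, completes at 4
  Job 3: processing = 11, completes at 15
  Job 4: processing = 15, completes at 30
  Job 5: processing = 18, completes at 48
  Job 6: processing = 19, completes at 67
Sum of completion times = 166
Average completion time = 166/6 = 27.6667

27.6667


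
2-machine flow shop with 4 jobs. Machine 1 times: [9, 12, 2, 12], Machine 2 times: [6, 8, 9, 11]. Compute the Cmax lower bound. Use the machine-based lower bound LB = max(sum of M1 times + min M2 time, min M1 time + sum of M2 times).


LB1 = sum(M1 times) + min(M2 times) = 35 + 6 = 41
LB2 = min(M1 times) + sum(M2 times) = 2 + 34 = 36
Lower bound = max(LB1, LB2) = max(41, 36) = 41

41


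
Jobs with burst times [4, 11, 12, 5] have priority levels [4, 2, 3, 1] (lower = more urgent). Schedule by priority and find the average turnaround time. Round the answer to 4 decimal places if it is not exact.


Sort by priority (ascending = highest first):
Order: [(1, 5), (2, 11), (3, 12), (4, 4)]
Completion times:
  Priority 1, burst=5, C=5
  Priority 2, burst=11, C=16
  Priority 3, burst=12, C=28
  Priority 4, burst=4, C=32
Average turnaround = 81/4 = 20.25

20.25


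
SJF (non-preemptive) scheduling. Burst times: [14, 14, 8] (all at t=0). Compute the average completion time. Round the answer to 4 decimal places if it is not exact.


SJF order (ascending): [8, 14, 14]
Completion times:
  Job 1: burst=8, C=8
  Job 2: burst=14, C=22
  Job 3: burst=14, C=36
Average completion = 66/3 = 22.0

22.0


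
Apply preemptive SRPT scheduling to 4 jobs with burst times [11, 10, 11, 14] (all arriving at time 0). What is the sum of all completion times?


Since all jobs arrive at t=0, SRPT equals SPT ordering.
SPT order: [10, 11, 11, 14]
Completion times:
  Job 1: p=10, C=10
  Job 2: p=11, C=21
  Job 3: p=11, C=32
  Job 4: p=14, C=46
Total completion time = 10 + 21 + 32 + 46 = 109

109


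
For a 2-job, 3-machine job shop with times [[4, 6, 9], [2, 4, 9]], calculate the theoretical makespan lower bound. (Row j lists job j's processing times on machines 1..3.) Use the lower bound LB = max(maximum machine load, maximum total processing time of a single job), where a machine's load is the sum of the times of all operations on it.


Machine loads:
  Machine 1: 4 + 2 = 6
  Machine 2: 6 + 4 = 10
  Machine 3: 9 + 9 = 18
Max machine load = 18
Job totals:
  Job 1: 19
  Job 2: 15
Max job total = 19
Lower bound = max(18, 19) = 19

19


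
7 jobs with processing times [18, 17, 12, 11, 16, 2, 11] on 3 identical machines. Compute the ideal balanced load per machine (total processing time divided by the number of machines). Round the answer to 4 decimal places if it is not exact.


Total processing time = 18 + 17 + 12 + 11 + 16 + 2 + 11 = 87
Number of machines = 3
Ideal balanced load = 87 / 3 = 29.0

29.0


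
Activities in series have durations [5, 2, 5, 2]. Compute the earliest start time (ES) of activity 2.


Activity 2 starts after activities 1 through 1 complete.
Predecessor durations: [5]
ES = 5 = 5

5


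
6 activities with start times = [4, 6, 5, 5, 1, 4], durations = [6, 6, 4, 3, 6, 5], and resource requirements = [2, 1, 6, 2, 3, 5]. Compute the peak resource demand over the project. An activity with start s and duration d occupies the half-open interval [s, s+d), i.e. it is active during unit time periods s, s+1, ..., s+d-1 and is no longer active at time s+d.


Each activity i is active on [start_i, start_i + duration_i).
Compute total resource usage per time slot:
  t=0: active resources = [], total = 0
  t=1: active resources = [3], total = 3
  t=2: active resources = [3], total = 3
  t=3: active resources = [3], total = 3
  t=4: active resources = [2, 3, 5], total = 10
  t=5: active resources = [2, 6, 2, 3, 5], total = 18
  t=6: active resources = [2, 1, 6, 2, 3, 5], total = 19
  t=7: active resources = [2, 1, 6, 2, 5], total = 16
  t=8: active resources = [2, 1, 6, 5], total = 14
  t=9: active resources = [2, 1], total = 3
  t=10: active resources = [1], total = 1
  t=11: active resources = [1], total = 1
Peak resource demand = 19

19


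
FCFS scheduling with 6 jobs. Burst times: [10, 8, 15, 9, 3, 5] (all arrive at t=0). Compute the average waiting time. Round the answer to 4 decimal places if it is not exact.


FCFS order (as given): [10, 8, 15, 9, 3, 5]
Waiting times:
  Job 1: wait = 0
  Job 2: wait = 10
  Job 3: wait = 18
  Job 4: wait = 33
  Job 5: wait = 42
  Job 6: wait = 45
Sum of waiting times = 148
Average waiting time = 148/6 = 24.6667

24.6667


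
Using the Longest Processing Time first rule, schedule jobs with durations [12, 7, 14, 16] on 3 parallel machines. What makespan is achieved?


Sort jobs in decreasing order (LPT): [16, 14, 12, 7]
Assign each job to the least loaded machine:
  Machine 1: jobs [16], load = 16
  Machine 2: jobs [14], load = 14
  Machine 3: jobs [12, 7], load = 19
Makespan = max load = 19

19


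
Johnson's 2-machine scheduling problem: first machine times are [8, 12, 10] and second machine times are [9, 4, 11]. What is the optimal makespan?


Apply Johnson's rule:
  Group 1 (a <= b): [(1, 8, 9), (3, 10, 11)]
  Group 2 (a > b): [(2, 12, 4)]
Optimal job order: [1, 3, 2]
Schedule:
  Job 1: M1 done at 8, M2 done at 17
  Job 3: M1 done at 18, M2 done at 29
  Job 2: M1 done at 30, M2 done at 34
Makespan = 34

34


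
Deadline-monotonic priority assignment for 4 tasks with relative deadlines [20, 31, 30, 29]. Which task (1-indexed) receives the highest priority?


Sort tasks by relative deadline (ascending):
  Task 1: deadline = 20
  Task 4: deadline = 29
  Task 3: deadline = 30
  Task 2: deadline = 31
Priority order (highest first): [1, 4, 3, 2]
Highest priority task = 1

1


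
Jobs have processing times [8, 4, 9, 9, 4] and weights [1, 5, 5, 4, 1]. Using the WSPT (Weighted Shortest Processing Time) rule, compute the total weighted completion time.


Compute p/w ratios and sort ascending (WSPT): [(4, 5), (9, 5), (9, 4), (4, 1), (8, 1)]
Compute weighted completion times:
  Job (p=4,w=5): C=4, w*C=5*4=20
  Job (p=9,w=5): C=13, w*C=5*13=65
  Job (p=9,w=4): C=22, w*C=4*22=88
  Job (p=4,w=1): C=26, w*C=1*26=26
  Job (p=8,w=1): C=34, w*C=1*34=34
Total weighted completion time = 233

233


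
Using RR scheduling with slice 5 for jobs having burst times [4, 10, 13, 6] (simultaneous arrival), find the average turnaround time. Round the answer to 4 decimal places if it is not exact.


Time quantum = 5
Execution trace:
  J1 runs 4 units, time = 4
  J2 runs 5 units, time = 9
  J3 runs 5 units, time = 14
  J4 runs 5 units, time = 19
  J2 runs 5 units, time = 24
  J3 runs 5 units, time = 29
  J4 runs 1 units, time = 30
  J3 runs 3 units, time = 33
Finish times: [4, 24, 33, 30]
Average turnaround = 91/4 = 22.75

22.75


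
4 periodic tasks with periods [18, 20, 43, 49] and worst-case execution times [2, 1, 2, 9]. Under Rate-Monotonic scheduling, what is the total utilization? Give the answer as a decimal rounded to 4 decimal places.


Compute individual utilizations (exact fractions):
  Task 1: C/T = 2/18 = 1/9 (approx. 0.1111)
  Task 2: C/T = 1/20 (approx. 0.05)
  Task 3: C/T = 2/43 (approx. 0.0465)
  Task 4: C/T = 9/49 (approx. 0.1837)
Total utilization U = 1/9 + 1/20 + 2/43 + 9/49 = 148403/379260
Rounded to 4 decimal places: U = 0.3913
RM (Liu & Layland) bound for 4 tasks = 0.756828; compare with U = 148403/379260 (approx. 0.391296)
U <= bound, so schedulable by RM sufficient condition.

0.3913


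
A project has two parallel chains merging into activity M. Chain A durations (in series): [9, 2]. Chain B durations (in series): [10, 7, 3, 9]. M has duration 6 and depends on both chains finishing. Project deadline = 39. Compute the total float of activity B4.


Forward pass: ES(B4) = sum of predecessors on chain B = 20
EF = ES + duration = 20 + 9 = 29
Backward pass: LF(M) = deadline = 39; LS(M) = 39 - 6 = 33
LF(B4) = LS(M) - sum(successors on chain B) = 33 - 0 = 33
LS = LF - duration = 33 - 9 = 24
Total float = LS - ES = 24 - 20 = 4

4


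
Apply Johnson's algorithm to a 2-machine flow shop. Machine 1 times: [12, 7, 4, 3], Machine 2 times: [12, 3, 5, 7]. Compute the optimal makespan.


Apply Johnson's rule:
  Group 1 (a <= b): [(4, 3, 7), (3, 4, 5), (1, 12, 12)]
  Group 2 (a > b): [(2, 7, 3)]
Optimal job order: [4, 3, 1, 2]
Schedule:
  Job 4: M1 done at 3, M2 done at 10
  Job 3: M1 done at 7, M2 done at 15
  Job 1: M1 done at 19, M2 done at 31
  Job 2: M1 done at 26, M2 done at 34
Makespan = 34

34


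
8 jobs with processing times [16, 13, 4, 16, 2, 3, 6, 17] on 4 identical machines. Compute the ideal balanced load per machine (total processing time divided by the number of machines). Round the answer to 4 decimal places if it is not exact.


Total processing time = 16 + 13 + 4 + 16 + 2 + 3 + 6 + 17 = 77
Number of machines = 4
Ideal balanced load = 77 / 4 = 19.25

19.25


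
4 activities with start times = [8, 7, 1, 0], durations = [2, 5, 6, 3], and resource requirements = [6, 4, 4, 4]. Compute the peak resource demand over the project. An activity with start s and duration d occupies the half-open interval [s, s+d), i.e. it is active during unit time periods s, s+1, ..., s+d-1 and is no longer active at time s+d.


Each activity i is active on [start_i, start_i + duration_i).
Compute total resource usage per time slot:
  t=0: active resources = [4], total = 4
  t=1: active resources = [4, 4], total = 8
  t=2: active resources = [4, 4], total = 8
  t=3: active resources = [4], total = 4
  t=4: active resources = [4], total = 4
  t=5: active resources = [4], total = 4
  t=6: active resources = [4], total = 4
  t=7: active resources = [4], total = 4
  t=8: active resources = [6, 4], total = 10
  t=9: active resources = [6, 4], total = 10
  t=10: active resources = [4], total = 4
  t=11: active resources = [4], total = 4
Peak resource demand = 10

10


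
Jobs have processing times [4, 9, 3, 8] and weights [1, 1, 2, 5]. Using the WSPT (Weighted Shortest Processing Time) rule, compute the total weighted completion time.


Compute p/w ratios and sort ascending (WSPT): [(3, 2), (8, 5), (4, 1), (9, 1)]
Compute weighted completion times:
  Job (p=3,w=2): C=3, w*C=2*3=6
  Job (p=8,w=5): C=11, w*C=5*11=55
  Job (p=4,w=1): C=15, w*C=1*15=15
  Job (p=9,w=1): C=24, w*C=1*24=24
Total weighted completion time = 100

100


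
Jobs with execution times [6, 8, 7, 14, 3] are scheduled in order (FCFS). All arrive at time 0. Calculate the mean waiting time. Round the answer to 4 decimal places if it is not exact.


FCFS order (as given): [6, 8, 7, 14, 3]
Waiting times:
  Job 1: wait = 0
  Job 2: wait = 6
  Job 3: wait = 14
  Job 4: wait = 21
  Job 5: wait = 35
Sum of waiting times = 76
Average waiting time = 76/5 = 15.2

15.2


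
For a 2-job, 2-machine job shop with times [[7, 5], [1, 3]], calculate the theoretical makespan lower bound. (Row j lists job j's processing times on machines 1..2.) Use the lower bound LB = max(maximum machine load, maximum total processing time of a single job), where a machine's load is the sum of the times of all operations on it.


Machine loads:
  Machine 1: 7 + 1 = 8
  Machine 2: 5 + 3 = 8
Max machine load = 8
Job totals:
  Job 1: 12
  Job 2: 4
Max job total = 12
Lower bound = max(8, 12) = 12

12


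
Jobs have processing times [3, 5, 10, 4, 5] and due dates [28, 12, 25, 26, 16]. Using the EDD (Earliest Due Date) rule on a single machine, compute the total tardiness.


Sort by due date (EDD order): [(5, 12), (5, 16), (10, 25), (4, 26), (3, 28)]
Compute completion times and tardiness:
  Job 1: p=5, d=12, C=5, tardiness=max(0,5-12)=0
  Job 2: p=5, d=16, C=10, tardiness=max(0,10-16)=0
  Job 3: p=10, d=25, C=20, tardiness=max(0,20-25)=0
  Job 4: p=4, d=26, C=24, tardiness=max(0,24-26)=0
  Job 5: p=3, d=28, C=27, tardiness=max(0,27-28)=0
Total tardiness = 0

0


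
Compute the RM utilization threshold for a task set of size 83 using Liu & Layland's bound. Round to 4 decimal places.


Compute 2^(1/83) = 1.0083861392
Subtract 1: 1.0083861392 - 1 = 0.0083861392
Multiply by n: 83 * 0.0083861392 = 0.6960495536
Round to 4 dp: 0.6960

0.6960


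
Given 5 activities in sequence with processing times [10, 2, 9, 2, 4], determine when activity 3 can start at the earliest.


Activity 3 starts after activities 1 through 2 complete.
Predecessor durations: [10, 2]
ES = 10 + 2 = 12

12


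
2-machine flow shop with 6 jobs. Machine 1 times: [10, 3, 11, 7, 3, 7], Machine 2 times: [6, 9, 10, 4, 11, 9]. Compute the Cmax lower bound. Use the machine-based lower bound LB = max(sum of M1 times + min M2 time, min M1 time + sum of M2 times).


LB1 = sum(M1 times) + min(M2 times) = 41 + 4 = 45
LB2 = min(M1 times) + sum(M2 times) = 3 + 49 = 52
Lower bound = max(LB1, LB2) = max(45, 52) = 52

52


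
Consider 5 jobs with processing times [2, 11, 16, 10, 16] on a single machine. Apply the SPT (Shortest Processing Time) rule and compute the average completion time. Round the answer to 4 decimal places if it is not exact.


Sort jobs by processing time (SPT order): [2, 10, 11, 16, 16]
Compute completion times sequentially:
  Job 1: processing = 2, completes at 2
  Job 2: processing = 10, completes at 12
  Job 3: processing = 11, completes at 23
  Job 4: processing = 16, completes at 39
  Job 5: processing = 16, completes at 55
Sum of completion times = 131
Average completion time = 131/5 = 26.2

26.2


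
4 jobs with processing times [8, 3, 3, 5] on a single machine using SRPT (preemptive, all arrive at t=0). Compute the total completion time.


Since all jobs arrive at t=0, SRPT equals SPT ordering.
SPT order: [3, 3, 5, 8]
Completion times:
  Job 1: p=3, C=3
  Job 2: p=3, C=6
  Job 3: p=5, C=11
  Job 4: p=8, C=19
Total completion time = 3 + 6 + 11 + 19 = 39

39


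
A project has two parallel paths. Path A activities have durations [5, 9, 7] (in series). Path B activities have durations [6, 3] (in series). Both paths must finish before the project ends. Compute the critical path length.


Path A total = 5 + 9 + 7 = 21
Path B total = 6 + 3 = 9
Critical path = longest path = max(21, 9) = 21

21
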